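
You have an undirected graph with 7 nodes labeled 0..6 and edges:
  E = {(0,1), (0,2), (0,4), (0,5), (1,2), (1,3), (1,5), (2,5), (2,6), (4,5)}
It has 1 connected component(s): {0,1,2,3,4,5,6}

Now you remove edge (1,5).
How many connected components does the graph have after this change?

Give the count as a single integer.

Initial component count: 1
Remove (1,5): not a bridge. Count unchanged: 1.
  After removal, components: {0,1,2,3,4,5,6}
New component count: 1

Answer: 1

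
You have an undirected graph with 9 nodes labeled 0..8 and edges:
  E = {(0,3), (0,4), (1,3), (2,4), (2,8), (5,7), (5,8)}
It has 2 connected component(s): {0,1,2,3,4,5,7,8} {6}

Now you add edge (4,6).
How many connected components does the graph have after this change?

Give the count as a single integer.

Answer: 1

Derivation:
Initial component count: 2
Add (4,6): merges two components. Count decreases: 2 -> 1.
New component count: 1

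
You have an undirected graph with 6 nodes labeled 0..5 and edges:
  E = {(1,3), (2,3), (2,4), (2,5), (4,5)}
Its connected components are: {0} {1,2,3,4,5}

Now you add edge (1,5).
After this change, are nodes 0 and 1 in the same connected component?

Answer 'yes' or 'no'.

Answer: no

Derivation:
Initial components: {0} {1,2,3,4,5}
Adding edge (1,5): both already in same component {1,2,3,4,5}. No change.
New components: {0} {1,2,3,4,5}
Are 0 and 1 in the same component? no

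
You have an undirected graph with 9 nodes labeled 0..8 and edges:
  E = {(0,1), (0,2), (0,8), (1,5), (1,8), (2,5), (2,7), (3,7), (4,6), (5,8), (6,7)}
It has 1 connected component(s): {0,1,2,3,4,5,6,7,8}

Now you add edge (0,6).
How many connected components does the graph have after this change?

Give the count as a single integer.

Answer: 1

Derivation:
Initial component count: 1
Add (0,6): endpoints already in same component. Count unchanged: 1.
New component count: 1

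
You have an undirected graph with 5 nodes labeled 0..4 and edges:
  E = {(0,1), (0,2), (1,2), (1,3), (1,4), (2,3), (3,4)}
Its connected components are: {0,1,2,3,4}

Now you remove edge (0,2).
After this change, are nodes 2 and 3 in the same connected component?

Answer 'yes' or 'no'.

Answer: yes

Derivation:
Initial components: {0,1,2,3,4}
Removing edge (0,2): not a bridge — component count unchanged at 1.
New components: {0,1,2,3,4}
Are 2 and 3 in the same component? yes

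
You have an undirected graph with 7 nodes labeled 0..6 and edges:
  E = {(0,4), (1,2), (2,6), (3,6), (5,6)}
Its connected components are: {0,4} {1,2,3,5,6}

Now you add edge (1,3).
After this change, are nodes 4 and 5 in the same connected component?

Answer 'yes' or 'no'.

Answer: no

Derivation:
Initial components: {0,4} {1,2,3,5,6}
Adding edge (1,3): both already in same component {1,2,3,5,6}. No change.
New components: {0,4} {1,2,3,5,6}
Are 4 and 5 in the same component? no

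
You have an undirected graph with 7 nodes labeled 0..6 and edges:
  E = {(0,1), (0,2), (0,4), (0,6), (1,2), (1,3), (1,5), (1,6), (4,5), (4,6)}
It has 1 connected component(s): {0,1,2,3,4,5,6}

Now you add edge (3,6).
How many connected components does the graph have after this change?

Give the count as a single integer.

Initial component count: 1
Add (3,6): endpoints already in same component. Count unchanged: 1.
New component count: 1

Answer: 1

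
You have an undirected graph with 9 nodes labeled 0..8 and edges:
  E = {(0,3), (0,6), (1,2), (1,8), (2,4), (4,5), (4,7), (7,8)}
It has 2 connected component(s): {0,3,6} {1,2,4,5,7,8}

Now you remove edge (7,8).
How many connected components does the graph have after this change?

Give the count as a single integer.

Initial component count: 2
Remove (7,8): not a bridge. Count unchanged: 2.
  After removal, components: {0,3,6} {1,2,4,5,7,8}
New component count: 2

Answer: 2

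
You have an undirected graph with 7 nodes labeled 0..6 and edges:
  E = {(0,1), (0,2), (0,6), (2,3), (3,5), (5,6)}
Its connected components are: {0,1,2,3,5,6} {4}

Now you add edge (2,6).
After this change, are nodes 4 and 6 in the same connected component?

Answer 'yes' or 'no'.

Answer: no

Derivation:
Initial components: {0,1,2,3,5,6} {4}
Adding edge (2,6): both already in same component {0,1,2,3,5,6}. No change.
New components: {0,1,2,3,5,6} {4}
Are 4 and 6 in the same component? no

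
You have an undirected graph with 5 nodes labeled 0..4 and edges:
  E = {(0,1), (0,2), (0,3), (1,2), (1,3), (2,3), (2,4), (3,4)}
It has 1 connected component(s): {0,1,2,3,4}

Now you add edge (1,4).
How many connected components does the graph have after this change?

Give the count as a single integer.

Answer: 1

Derivation:
Initial component count: 1
Add (1,4): endpoints already in same component. Count unchanged: 1.
New component count: 1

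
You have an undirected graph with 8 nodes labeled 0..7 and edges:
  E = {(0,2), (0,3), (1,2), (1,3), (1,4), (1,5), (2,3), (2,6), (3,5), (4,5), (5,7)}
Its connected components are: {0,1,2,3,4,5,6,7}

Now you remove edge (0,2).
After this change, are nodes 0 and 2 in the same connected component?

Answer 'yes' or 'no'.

Initial components: {0,1,2,3,4,5,6,7}
Removing edge (0,2): not a bridge — component count unchanged at 1.
New components: {0,1,2,3,4,5,6,7}
Are 0 and 2 in the same component? yes

Answer: yes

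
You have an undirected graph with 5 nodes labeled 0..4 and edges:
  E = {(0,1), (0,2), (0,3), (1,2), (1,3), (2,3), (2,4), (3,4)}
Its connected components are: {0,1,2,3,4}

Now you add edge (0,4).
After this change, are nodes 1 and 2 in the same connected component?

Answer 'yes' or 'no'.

Answer: yes

Derivation:
Initial components: {0,1,2,3,4}
Adding edge (0,4): both already in same component {0,1,2,3,4}. No change.
New components: {0,1,2,3,4}
Are 1 and 2 in the same component? yes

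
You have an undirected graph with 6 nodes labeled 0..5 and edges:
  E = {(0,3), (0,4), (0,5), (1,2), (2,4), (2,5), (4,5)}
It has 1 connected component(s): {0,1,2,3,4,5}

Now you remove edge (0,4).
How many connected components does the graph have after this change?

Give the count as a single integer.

Initial component count: 1
Remove (0,4): not a bridge. Count unchanged: 1.
  After removal, components: {0,1,2,3,4,5}
New component count: 1

Answer: 1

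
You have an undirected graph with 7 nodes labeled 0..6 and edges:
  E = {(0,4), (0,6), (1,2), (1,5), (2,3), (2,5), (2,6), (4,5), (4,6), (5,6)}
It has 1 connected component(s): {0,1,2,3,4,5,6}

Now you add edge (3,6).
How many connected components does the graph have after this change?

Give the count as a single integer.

Answer: 1

Derivation:
Initial component count: 1
Add (3,6): endpoints already in same component. Count unchanged: 1.
New component count: 1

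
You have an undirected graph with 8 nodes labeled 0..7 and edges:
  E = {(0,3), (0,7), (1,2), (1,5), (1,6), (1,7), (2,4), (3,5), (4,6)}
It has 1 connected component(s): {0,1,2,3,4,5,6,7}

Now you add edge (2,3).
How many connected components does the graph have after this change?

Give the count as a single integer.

Initial component count: 1
Add (2,3): endpoints already in same component. Count unchanged: 1.
New component count: 1

Answer: 1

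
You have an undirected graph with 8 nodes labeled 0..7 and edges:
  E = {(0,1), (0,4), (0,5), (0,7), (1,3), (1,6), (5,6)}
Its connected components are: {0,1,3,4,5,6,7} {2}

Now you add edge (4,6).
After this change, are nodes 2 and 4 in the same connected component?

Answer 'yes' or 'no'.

Initial components: {0,1,3,4,5,6,7} {2}
Adding edge (4,6): both already in same component {0,1,3,4,5,6,7}. No change.
New components: {0,1,3,4,5,6,7} {2}
Are 2 and 4 in the same component? no

Answer: no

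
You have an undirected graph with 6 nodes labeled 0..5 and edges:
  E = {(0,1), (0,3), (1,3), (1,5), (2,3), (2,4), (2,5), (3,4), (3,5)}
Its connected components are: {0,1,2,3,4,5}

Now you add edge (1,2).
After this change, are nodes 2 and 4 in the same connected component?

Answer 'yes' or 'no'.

Answer: yes

Derivation:
Initial components: {0,1,2,3,4,5}
Adding edge (1,2): both already in same component {0,1,2,3,4,5}. No change.
New components: {0,1,2,3,4,5}
Are 2 and 4 in the same component? yes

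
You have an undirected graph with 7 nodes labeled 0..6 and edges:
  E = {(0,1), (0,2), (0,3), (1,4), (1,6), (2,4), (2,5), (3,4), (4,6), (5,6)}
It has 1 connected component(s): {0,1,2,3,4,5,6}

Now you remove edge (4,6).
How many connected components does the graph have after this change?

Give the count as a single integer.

Answer: 1

Derivation:
Initial component count: 1
Remove (4,6): not a bridge. Count unchanged: 1.
  After removal, components: {0,1,2,3,4,5,6}
New component count: 1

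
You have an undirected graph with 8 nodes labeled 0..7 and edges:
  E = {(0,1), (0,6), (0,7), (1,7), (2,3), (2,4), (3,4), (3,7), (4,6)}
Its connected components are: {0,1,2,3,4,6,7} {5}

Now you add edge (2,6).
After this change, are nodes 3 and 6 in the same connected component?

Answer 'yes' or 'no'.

Answer: yes

Derivation:
Initial components: {0,1,2,3,4,6,7} {5}
Adding edge (2,6): both already in same component {0,1,2,3,4,6,7}. No change.
New components: {0,1,2,3,4,6,7} {5}
Are 3 and 6 in the same component? yes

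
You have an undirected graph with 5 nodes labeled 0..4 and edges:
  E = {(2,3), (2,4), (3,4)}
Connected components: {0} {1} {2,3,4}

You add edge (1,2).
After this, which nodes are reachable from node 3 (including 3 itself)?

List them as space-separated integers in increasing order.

Answer: 1 2 3 4

Derivation:
Before: nodes reachable from 3: {2,3,4}
Adding (1,2): merges 3's component with another. Reachability grows.
After: nodes reachable from 3: {1,2,3,4}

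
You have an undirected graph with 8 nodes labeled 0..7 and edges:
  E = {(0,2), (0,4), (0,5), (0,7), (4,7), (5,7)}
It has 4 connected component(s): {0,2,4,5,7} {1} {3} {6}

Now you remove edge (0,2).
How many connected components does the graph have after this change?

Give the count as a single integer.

Answer: 5

Derivation:
Initial component count: 4
Remove (0,2): it was a bridge. Count increases: 4 -> 5.
  After removal, components: {0,4,5,7} {1} {2} {3} {6}
New component count: 5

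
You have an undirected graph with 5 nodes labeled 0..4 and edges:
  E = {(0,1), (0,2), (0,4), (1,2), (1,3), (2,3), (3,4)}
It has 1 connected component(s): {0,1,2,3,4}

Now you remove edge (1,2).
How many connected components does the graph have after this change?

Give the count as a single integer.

Initial component count: 1
Remove (1,2): not a bridge. Count unchanged: 1.
  After removal, components: {0,1,2,3,4}
New component count: 1

Answer: 1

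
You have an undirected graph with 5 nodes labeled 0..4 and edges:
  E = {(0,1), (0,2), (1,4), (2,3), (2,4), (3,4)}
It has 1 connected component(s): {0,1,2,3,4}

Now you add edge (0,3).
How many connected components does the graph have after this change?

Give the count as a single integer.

Answer: 1

Derivation:
Initial component count: 1
Add (0,3): endpoints already in same component. Count unchanged: 1.
New component count: 1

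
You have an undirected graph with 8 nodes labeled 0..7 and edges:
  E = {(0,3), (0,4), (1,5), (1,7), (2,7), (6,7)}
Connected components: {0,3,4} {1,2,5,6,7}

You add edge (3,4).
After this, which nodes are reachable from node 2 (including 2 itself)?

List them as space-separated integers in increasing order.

Answer: 1 2 5 6 7

Derivation:
Before: nodes reachable from 2: {1,2,5,6,7}
Adding (3,4): both endpoints already in same component. Reachability from 2 unchanged.
After: nodes reachable from 2: {1,2,5,6,7}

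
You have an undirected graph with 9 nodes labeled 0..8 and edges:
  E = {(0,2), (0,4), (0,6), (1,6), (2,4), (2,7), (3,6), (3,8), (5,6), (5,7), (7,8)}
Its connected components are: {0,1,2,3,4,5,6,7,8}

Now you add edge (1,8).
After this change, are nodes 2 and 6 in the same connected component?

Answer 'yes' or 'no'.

Answer: yes

Derivation:
Initial components: {0,1,2,3,4,5,6,7,8}
Adding edge (1,8): both already in same component {0,1,2,3,4,5,6,7,8}. No change.
New components: {0,1,2,3,4,5,6,7,8}
Are 2 and 6 in the same component? yes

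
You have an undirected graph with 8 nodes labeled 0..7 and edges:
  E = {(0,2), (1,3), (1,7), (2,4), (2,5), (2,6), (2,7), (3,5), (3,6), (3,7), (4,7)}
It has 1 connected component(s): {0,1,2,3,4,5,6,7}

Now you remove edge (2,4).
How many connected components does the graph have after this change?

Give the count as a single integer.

Initial component count: 1
Remove (2,4): not a bridge. Count unchanged: 1.
  After removal, components: {0,1,2,3,4,5,6,7}
New component count: 1

Answer: 1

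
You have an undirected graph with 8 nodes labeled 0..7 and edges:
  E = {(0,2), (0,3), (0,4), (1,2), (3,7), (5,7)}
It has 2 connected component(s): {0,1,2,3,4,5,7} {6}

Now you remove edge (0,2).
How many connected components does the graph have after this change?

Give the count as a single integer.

Answer: 3

Derivation:
Initial component count: 2
Remove (0,2): it was a bridge. Count increases: 2 -> 3.
  After removal, components: {0,3,4,5,7} {1,2} {6}
New component count: 3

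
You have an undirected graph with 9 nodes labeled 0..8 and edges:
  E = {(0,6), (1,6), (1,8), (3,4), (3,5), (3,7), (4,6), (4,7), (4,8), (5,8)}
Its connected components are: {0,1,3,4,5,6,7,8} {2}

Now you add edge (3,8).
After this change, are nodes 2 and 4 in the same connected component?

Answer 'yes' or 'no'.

Answer: no

Derivation:
Initial components: {0,1,3,4,5,6,7,8} {2}
Adding edge (3,8): both already in same component {0,1,3,4,5,6,7,8}. No change.
New components: {0,1,3,4,5,6,7,8} {2}
Are 2 and 4 in the same component? no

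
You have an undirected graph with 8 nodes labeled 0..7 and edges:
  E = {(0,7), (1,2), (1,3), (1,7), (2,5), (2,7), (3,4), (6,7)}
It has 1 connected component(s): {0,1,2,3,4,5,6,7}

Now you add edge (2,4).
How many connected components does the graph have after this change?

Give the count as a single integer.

Answer: 1

Derivation:
Initial component count: 1
Add (2,4): endpoints already in same component. Count unchanged: 1.
New component count: 1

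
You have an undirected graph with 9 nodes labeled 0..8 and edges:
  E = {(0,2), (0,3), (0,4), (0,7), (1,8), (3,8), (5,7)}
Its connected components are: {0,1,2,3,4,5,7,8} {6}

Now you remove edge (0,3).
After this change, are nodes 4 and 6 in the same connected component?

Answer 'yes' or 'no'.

Answer: no

Derivation:
Initial components: {0,1,2,3,4,5,7,8} {6}
Removing edge (0,3): it was a bridge — component count 2 -> 3.
New components: {0,2,4,5,7} {1,3,8} {6}
Are 4 and 6 in the same component? no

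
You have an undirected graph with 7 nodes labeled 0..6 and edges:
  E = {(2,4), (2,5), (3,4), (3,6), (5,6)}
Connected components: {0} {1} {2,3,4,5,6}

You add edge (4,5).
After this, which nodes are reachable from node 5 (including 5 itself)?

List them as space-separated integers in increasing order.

Answer: 2 3 4 5 6

Derivation:
Before: nodes reachable from 5: {2,3,4,5,6}
Adding (4,5): both endpoints already in same component. Reachability from 5 unchanged.
After: nodes reachable from 5: {2,3,4,5,6}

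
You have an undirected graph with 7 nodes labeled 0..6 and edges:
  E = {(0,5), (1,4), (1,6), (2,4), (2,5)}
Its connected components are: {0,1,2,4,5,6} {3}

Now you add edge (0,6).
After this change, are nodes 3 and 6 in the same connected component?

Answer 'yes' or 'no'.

Initial components: {0,1,2,4,5,6} {3}
Adding edge (0,6): both already in same component {0,1,2,4,5,6}. No change.
New components: {0,1,2,4,5,6} {3}
Are 3 and 6 in the same component? no

Answer: no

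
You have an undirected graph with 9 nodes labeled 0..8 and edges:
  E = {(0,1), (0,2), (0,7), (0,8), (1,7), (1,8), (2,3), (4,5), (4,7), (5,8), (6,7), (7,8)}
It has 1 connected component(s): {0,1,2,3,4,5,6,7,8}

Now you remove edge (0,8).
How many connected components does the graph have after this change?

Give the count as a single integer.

Answer: 1

Derivation:
Initial component count: 1
Remove (0,8): not a bridge. Count unchanged: 1.
  After removal, components: {0,1,2,3,4,5,6,7,8}
New component count: 1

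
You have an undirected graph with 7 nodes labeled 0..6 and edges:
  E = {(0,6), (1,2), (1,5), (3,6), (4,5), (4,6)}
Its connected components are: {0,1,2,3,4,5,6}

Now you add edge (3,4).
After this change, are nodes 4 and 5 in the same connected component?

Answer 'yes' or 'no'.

Answer: yes

Derivation:
Initial components: {0,1,2,3,4,5,6}
Adding edge (3,4): both already in same component {0,1,2,3,4,5,6}. No change.
New components: {0,1,2,3,4,5,6}
Are 4 and 5 in the same component? yes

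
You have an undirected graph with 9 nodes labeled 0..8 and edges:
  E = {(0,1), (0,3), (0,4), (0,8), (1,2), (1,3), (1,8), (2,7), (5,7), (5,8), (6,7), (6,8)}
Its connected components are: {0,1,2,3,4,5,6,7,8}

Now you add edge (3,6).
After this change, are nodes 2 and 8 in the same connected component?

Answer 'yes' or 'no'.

Answer: yes

Derivation:
Initial components: {0,1,2,3,4,5,6,7,8}
Adding edge (3,6): both already in same component {0,1,2,3,4,5,6,7,8}. No change.
New components: {0,1,2,3,4,5,6,7,8}
Are 2 and 8 in the same component? yes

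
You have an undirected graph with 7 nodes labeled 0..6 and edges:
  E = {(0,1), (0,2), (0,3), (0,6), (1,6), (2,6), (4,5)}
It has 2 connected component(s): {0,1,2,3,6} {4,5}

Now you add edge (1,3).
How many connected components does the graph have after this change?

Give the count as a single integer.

Answer: 2

Derivation:
Initial component count: 2
Add (1,3): endpoints already in same component. Count unchanged: 2.
New component count: 2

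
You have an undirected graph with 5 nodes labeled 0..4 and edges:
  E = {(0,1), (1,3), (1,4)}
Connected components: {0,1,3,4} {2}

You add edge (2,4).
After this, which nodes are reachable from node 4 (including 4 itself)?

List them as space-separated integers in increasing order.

Answer: 0 1 2 3 4

Derivation:
Before: nodes reachable from 4: {0,1,3,4}
Adding (2,4): merges 4's component with another. Reachability grows.
After: nodes reachable from 4: {0,1,2,3,4}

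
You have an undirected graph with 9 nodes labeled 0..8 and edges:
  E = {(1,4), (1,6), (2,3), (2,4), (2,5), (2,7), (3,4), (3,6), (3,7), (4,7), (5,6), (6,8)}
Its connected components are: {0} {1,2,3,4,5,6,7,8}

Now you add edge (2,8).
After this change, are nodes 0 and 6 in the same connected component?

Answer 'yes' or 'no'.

Initial components: {0} {1,2,3,4,5,6,7,8}
Adding edge (2,8): both already in same component {1,2,3,4,5,6,7,8}. No change.
New components: {0} {1,2,3,4,5,6,7,8}
Are 0 and 6 in the same component? no

Answer: no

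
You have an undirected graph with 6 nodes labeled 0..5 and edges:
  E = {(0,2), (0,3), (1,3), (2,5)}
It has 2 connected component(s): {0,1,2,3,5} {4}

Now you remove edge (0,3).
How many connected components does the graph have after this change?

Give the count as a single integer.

Answer: 3

Derivation:
Initial component count: 2
Remove (0,3): it was a bridge. Count increases: 2 -> 3.
  After removal, components: {0,2,5} {1,3} {4}
New component count: 3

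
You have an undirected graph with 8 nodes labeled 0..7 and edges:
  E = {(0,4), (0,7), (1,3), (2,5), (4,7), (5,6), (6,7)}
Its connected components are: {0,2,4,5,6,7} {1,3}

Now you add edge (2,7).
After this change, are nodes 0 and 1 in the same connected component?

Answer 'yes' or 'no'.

Initial components: {0,2,4,5,6,7} {1,3}
Adding edge (2,7): both already in same component {0,2,4,5,6,7}. No change.
New components: {0,2,4,5,6,7} {1,3}
Are 0 and 1 in the same component? no

Answer: no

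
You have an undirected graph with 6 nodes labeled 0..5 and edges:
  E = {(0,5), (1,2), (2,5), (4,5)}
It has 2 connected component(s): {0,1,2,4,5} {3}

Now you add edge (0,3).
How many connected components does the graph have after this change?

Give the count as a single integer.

Initial component count: 2
Add (0,3): merges two components. Count decreases: 2 -> 1.
New component count: 1

Answer: 1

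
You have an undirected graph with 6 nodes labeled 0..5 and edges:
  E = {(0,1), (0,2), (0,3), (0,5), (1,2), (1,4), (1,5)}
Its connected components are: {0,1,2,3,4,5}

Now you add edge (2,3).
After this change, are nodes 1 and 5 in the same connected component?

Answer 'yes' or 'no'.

Initial components: {0,1,2,3,4,5}
Adding edge (2,3): both already in same component {0,1,2,3,4,5}. No change.
New components: {0,1,2,3,4,5}
Are 1 and 5 in the same component? yes

Answer: yes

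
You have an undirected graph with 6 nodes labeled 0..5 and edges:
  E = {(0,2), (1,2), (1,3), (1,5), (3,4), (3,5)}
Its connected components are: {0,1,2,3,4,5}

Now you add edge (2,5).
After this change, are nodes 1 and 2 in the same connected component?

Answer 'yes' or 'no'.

Initial components: {0,1,2,3,4,5}
Adding edge (2,5): both already in same component {0,1,2,3,4,5}. No change.
New components: {0,1,2,3,4,5}
Are 1 and 2 in the same component? yes

Answer: yes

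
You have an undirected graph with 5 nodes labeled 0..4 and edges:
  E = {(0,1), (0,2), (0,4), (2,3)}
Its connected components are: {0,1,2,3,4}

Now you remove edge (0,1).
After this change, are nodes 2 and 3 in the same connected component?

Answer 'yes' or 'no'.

Initial components: {0,1,2,3,4}
Removing edge (0,1): it was a bridge — component count 1 -> 2.
New components: {0,2,3,4} {1}
Are 2 and 3 in the same component? yes

Answer: yes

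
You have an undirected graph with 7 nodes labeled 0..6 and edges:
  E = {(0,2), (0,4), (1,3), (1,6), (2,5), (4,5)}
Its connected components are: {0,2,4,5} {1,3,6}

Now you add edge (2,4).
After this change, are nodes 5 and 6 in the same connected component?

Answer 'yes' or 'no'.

Initial components: {0,2,4,5} {1,3,6}
Adding edge (2,4): both already in same component {0,2,4,5}. No change.
New components: {0,2,4,5} {1,3,6}
Are 5 and 6 in the same component? no

Answer: no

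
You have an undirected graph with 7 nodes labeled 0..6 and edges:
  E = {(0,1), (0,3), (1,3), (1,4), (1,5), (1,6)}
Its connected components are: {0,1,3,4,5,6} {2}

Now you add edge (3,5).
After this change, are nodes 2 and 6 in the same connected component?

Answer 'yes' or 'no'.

Answer: no

Derivation:
Initial components: {0,1,3,4,5,6} {2}
Adding edge (3,5): both already in same component {0,1,3,4,5,6}. No change.
New components: {0,1,3,4,5,6} {2}
Are 2 and 6 in the same component? no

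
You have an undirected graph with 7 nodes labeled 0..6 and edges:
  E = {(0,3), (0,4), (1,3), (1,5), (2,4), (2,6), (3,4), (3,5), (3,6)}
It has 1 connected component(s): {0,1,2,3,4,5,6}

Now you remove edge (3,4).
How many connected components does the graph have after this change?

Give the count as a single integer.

Answer: 1

Derivation:
Initial component count: 1
Remove (3,4): not a bridge. Count unchanged: 1.
  After removal, components: {0,1,2,3,4,5,6}
New component count: 1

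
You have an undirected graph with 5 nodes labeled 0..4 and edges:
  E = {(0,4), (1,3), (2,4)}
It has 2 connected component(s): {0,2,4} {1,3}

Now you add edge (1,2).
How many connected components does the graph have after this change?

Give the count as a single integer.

Answer: 1

Derivation:
Initial component count: 2
Add (1,2): merges two components. Count decreases: 2 -> 1.
New component count: 1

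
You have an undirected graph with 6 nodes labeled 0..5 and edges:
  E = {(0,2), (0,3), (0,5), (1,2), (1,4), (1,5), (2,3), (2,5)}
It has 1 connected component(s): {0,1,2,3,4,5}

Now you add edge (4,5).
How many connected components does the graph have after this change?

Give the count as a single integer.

Answer: 1

Derivation:
Initial component count: 1
Add (4,5): endpoints already in same component. Count unchanged: 1.
New component count: 1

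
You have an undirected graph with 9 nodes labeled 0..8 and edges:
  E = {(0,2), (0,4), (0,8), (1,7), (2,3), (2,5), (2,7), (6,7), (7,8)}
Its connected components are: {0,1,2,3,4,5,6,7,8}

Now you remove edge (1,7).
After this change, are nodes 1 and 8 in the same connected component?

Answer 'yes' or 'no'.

Initial components: {0,1,2,3,4,5,6,7,8}
Removing edge (1,7): it was a bridge — component count 1 -> 2.
New components: {0,2,3,4,5,6,7,8} {1}
Are 1 and 8 in the same component? no

Answer: no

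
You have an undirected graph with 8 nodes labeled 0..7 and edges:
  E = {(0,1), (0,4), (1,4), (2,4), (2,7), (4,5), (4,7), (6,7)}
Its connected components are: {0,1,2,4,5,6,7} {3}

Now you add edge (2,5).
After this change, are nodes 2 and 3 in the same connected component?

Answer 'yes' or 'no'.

Answer: no

Derivation:
Initial components: {0,1,2,4,5,6,7} {3}
Adding edge (2,5): both already in same component {0,1,2,4,5,6,7}. No change.
New components: {0,1,2,4,5,6,7} {3}
Are 2 and 3 in the same component? no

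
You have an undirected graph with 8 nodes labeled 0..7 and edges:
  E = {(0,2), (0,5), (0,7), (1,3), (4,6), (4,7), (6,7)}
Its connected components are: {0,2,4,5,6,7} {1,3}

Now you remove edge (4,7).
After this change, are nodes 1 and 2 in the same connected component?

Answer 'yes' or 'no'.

Answer: no

Derivation:
Initial components: {0,2,4,5,6,7} {1,3}
Removing edge (4,7): not a bridge — component count unchanged at 2.
New components: {0,2,4,5,6,7} {1,3}
Are 1 and 2 in the same component? no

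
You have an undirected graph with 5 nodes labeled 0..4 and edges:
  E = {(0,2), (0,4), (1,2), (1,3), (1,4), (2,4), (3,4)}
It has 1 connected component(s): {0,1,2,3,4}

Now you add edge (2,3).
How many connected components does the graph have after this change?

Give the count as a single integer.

Initial component count: 1
Add (2,3): endpoints already in same component. Count unchanged: 1.
New component count: 1

Answer: 1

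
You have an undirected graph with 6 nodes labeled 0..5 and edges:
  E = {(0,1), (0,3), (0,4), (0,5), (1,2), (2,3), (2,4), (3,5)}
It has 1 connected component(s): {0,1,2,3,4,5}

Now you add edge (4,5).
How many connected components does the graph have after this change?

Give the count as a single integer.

Initial component count: 1
Add (4,5): endpoints already in same component. Count unchanged: 1.
New component count: 1

Answer: 1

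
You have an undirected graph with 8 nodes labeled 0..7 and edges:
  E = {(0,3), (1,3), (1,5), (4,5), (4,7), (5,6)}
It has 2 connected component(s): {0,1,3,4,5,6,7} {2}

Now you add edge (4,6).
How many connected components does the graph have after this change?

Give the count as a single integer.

Answer: 2

Derivation:
Initial component count: 2
Add (4,6): endpoints already in same component. Count unchanged: 2.
New component count: 2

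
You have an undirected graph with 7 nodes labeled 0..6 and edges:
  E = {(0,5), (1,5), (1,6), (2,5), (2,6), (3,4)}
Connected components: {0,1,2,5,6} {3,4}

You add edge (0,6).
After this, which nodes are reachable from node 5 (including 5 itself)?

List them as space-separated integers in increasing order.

Before: nodes reachable from 5: {0,1,2,5,6}
Adding (0,6): both endpoints already in same component. Reachability from 5 unchanged.
After: nodes reachable from 5: {0,1,2,5,6}

Answer: 0 1 2 5 6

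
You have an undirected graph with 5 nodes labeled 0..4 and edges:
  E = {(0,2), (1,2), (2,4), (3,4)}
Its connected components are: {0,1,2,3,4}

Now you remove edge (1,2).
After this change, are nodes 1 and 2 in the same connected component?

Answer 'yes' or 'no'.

Answer: no

Derivation:
Initial components: {0,1,2,3,4}
Removing edge (1,2): it was a bridge — component count 1 -> 2.
New components: {0,2,3,4} {1}
Are 1 and 2 in the same component? no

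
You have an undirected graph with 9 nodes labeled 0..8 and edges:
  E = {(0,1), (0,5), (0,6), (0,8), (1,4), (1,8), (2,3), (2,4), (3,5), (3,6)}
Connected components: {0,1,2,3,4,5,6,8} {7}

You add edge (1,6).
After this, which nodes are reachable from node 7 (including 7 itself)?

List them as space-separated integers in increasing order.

Before: nodes reachable from 7: {7}
Adding (1,6): both endpoints already in same component. Reachability from 7 unchanged.
After: nodes reachable from 7: {7}

Answer: 7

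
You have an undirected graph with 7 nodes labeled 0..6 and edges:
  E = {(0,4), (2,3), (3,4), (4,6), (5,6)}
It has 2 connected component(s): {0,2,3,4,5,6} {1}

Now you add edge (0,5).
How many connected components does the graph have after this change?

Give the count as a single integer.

Initial component count: 2
Add (0,5): endpoints already in same component. Count unchanged: 2.
New component count: 2

Answer: 2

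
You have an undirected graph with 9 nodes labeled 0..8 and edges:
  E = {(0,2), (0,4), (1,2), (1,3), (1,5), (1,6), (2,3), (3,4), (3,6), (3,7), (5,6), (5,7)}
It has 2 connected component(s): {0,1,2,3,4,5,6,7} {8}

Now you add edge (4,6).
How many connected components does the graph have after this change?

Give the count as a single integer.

Answer: 2

Derivation:
Initial component count: 2
Add (4,6): endpoints already in same component. Count unchanged: 2.
New component count: 2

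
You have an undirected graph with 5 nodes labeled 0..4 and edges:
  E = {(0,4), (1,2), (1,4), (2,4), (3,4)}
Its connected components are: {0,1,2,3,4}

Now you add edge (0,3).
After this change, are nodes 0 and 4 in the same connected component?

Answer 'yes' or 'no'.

Answer: yes

Derivation:
Initial components: {0,1,2,3,4}
Adding edge (0,3): both already in same component {0,1,2,3,4}. No change.
New components: {0,1,2,3,4}
Are 0 and 4 in the same component? yes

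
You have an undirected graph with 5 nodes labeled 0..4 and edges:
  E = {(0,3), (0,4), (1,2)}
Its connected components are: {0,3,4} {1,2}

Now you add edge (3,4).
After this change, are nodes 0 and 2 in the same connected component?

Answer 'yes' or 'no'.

Initial components: {0,3,4} {1,2}
Adding edge (3,4): both already in same component {0,3,4}. No change.
New components: {0,3,4} {1,2}
Are 0 and 2 in the same component? no

Answer: no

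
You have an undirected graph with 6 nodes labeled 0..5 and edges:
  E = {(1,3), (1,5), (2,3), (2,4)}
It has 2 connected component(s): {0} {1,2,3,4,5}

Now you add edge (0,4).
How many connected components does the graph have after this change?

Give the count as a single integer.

Answer: 1

Derivation:
Initial component count: 2
Add (0,4): merges two components. Count decreases: 2 -> 1.
New component count: 1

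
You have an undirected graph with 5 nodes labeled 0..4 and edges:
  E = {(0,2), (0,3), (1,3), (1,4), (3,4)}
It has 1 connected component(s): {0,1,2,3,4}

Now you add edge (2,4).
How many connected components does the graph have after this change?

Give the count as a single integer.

Initial component count: 1
Add (2,4): endpoints already in same component. Count unchanged: 1.
New component count: 1

Answer: 1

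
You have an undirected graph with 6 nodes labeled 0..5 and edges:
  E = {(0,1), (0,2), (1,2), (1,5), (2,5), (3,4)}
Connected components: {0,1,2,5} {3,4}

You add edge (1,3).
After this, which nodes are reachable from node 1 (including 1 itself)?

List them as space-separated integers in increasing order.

Answer: 0 1 2 3 4 5

Derivation:
Before: nodes reachable from 1: {0,1,2,5}
Adding (1,3): merges 1's component with another. Reachability grows.
After: nodes reachable from 1: {0,1,2,3,4,5}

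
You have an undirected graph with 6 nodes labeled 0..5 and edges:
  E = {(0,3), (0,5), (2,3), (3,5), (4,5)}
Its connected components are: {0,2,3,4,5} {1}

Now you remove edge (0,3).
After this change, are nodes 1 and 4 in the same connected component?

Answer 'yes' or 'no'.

Answer: no

Derivation:
Initial components: {0,2,3,4,5} {1}
Removing edge (0,3): not a bridge — component count unchanged at 2.
New components: {0,2,3,4,5} {1}
Are 1 and 4 in the same component? no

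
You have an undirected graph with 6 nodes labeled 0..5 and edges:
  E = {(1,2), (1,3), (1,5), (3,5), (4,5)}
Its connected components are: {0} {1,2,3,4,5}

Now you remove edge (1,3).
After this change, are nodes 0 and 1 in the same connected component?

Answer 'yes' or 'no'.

Answer: no

Derivation:
Initial components: {0} {1,2,3,4,5}
Removing edge (1,3): not a bridge — component count unchanged at 2.
New components: {0} {1,2,3,4,5}
Are 0 and 1 in the same component? no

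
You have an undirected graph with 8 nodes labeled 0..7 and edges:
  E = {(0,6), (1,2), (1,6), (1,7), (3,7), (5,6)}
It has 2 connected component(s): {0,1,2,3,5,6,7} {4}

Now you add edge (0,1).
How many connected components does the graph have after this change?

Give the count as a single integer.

Answer: 2

Derivation:
Initial component count: 2
Add (0,1): endpoints already in same component. Count unchanged: 2.
New component count: 2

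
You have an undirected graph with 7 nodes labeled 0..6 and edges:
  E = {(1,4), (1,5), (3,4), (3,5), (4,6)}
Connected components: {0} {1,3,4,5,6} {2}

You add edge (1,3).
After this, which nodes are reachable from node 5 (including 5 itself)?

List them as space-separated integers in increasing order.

Before: nodes reachable from 5: {1,3,4,5,6}
Adding (1,3): both endpoints already in same component. Reachability from 5 unchanged.
After: nodes reachable from 5: {1,3,4,5,6}

Answer: 1 3 4 5 6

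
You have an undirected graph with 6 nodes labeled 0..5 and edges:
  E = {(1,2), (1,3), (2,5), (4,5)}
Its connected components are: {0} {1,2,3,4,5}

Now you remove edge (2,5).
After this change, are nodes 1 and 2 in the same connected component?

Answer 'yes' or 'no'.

Initial components: {0} {1,2,3,4,5}
Removing edge (2,5): it was a bridge — component count 2 -> 3.
New components: {0} {1,2,3} {4,5}
Are 1 and 2 in the same component? yes

Answer: yes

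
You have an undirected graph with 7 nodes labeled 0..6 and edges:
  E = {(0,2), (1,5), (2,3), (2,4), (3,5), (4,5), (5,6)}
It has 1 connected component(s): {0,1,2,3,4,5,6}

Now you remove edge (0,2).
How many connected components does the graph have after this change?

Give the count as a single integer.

Answer: 2

Derivation:
Initial component count: 1
Remove (0,2): it was a bridge. Count increases: 1 -> 2.
  After removal, components: {0} {1,2,3,4,5,6}
New component count: 2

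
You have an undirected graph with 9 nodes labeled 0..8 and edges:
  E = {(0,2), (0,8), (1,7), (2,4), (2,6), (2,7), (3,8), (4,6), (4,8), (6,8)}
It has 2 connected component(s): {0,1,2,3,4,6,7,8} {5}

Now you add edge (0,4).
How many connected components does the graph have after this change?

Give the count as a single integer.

Answer: 2

Derivation:
Initial component count: 2
Add (0,4): endpoints already in same component. Count unchanged: 2.
New component count: 2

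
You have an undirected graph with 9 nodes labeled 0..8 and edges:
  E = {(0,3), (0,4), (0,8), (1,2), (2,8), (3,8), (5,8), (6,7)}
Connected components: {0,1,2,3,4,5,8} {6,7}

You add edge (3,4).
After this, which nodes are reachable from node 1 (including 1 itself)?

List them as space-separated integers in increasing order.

Before: nodes reachable from 1: {0,1,2,3,4,5,8}
Adding (3,4): both endpoints already in same component. Reachability from 1 unchanged.
After: nodes reachable from 1: {0,1,2,3,4,5,8}

Answer: 0 1 2 3 4 5 8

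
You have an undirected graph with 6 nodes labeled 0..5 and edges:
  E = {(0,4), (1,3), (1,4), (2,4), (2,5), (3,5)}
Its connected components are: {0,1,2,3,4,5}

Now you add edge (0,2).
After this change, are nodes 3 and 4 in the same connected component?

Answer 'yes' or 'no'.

Initial components: {0,1,2,3,4,5}
Adding edge (0,2): both already in same component {0,1,2,3,4,5}. No change.
New components: {0,1,2,3,4,5}
Are 3 and 4 in the same component? yes

Answer: yes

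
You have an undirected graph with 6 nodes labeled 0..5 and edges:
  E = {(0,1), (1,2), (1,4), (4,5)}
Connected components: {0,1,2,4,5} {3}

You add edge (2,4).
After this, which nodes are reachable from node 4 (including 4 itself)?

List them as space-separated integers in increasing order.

Answer: 0 1 2 4 5

Derivation:
Before: nodes reachable from 4: {0,1,2,4,5}
Adding (2,4): both endpoints already in same component. Reachability from 4 unchanged.
After: nodes reachable from 4: {0,1,2,4,5}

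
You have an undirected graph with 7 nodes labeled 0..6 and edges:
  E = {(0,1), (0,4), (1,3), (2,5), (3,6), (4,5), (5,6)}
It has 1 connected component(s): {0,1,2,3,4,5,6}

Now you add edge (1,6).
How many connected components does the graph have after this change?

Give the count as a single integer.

Initial component count: 1
Add (1,6): endpoints already in same component. Count unchanged: 1.
New component count: 1

Answer: 1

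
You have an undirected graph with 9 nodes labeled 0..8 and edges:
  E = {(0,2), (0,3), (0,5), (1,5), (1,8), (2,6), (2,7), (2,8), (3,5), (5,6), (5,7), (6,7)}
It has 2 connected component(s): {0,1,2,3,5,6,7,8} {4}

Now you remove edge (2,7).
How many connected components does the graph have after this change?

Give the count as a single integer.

Answer: 2

Derivation:
Initial component count: 2
Remove (2,7): not a bridge. Count unchanged: 2.
  After removal, components: {0,1,2,3,5,6,7,8} {4}
New component count: 2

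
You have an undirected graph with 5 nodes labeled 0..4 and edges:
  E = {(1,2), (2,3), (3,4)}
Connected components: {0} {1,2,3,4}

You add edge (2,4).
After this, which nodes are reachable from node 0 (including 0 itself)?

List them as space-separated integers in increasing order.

Before: nodes reachable from 0: {0}
Adding (2,4): both endpoints already in same component. Reachability from 0 unchanged.
After: nodes reachable from 0: {0}

Answer: 0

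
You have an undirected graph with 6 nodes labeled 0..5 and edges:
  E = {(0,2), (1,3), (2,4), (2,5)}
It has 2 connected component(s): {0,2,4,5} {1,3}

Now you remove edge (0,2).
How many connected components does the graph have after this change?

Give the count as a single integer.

Initial component count: 2
Remove (0,2): it was a bridge. Count increases: 2 -> 3.
  After removal, components: {0} {1,3} {2,4,5}
New component count: 3

Answer: 3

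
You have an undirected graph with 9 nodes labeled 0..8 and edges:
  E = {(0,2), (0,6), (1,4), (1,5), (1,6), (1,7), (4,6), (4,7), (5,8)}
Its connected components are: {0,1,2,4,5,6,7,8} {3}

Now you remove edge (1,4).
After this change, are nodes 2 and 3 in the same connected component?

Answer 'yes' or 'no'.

Initial components: {0,1,2,4,5,6,7,8} {3}
Removing edge (1,4): not a bridge — component count unchanged at 2.
New components: {0,1,2,4,5,6,7,8} {3}
Are 2 and 3 in the same component? no

Answer: no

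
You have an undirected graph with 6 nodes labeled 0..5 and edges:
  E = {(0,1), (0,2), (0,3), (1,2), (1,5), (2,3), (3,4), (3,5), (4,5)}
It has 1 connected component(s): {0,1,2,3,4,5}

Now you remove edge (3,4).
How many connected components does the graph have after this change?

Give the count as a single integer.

Initial component count: 1
Remove (3,4): not a bridge. Count unchanged: 1.
  After removal, components: {0,1,2,3,4,5}
New component count: 1

Answer: 1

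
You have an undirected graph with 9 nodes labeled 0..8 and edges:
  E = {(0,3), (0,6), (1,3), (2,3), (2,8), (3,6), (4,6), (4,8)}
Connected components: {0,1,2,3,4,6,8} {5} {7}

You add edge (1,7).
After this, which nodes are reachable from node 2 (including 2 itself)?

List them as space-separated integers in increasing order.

Before: nodes reachable from 2: {0,1,2,3,4,6,8}
Adding (1,7): merges 2's component with another. Reachability grows.
After: nodes reachable from 2: {0,1,2,3,4,6,7,8}

Answer: 0 1 2 3 4 6 7 8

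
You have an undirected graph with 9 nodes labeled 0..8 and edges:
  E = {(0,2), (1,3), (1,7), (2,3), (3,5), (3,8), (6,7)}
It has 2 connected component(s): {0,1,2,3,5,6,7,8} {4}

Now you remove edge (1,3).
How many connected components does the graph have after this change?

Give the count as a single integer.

Answer: 3

Derivation:
Initial component count: 2
Remove (1,3): it was a bridge. Count increases: 2 -> 3.
  After removal, components: {0,2,3,5,8} {1,6,7} {4}
New component count: 3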